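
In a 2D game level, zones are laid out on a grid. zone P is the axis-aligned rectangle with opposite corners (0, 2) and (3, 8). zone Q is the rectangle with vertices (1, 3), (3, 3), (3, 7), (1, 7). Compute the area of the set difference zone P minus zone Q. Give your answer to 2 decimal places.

|zone P∩zone Q|: x∈[1,3], y∈[3,7] → 2·4 = 8.
|zone P| = 18.
|zone P ∖ zone Q| = |zone P| − |zone P∩zone Q| = 18 − 8 = 10.00.

10.00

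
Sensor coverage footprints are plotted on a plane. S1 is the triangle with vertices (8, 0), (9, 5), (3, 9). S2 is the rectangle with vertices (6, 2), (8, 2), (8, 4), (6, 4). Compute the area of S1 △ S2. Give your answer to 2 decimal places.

14.42

|S1| = 17, |S2| = 4, |S1∩S2| = 3.2889.
|S1 △ S2| = |S1| + |S2| − 2·|S1∩S2| = 17 + 4 − 6.5778 = 14.42.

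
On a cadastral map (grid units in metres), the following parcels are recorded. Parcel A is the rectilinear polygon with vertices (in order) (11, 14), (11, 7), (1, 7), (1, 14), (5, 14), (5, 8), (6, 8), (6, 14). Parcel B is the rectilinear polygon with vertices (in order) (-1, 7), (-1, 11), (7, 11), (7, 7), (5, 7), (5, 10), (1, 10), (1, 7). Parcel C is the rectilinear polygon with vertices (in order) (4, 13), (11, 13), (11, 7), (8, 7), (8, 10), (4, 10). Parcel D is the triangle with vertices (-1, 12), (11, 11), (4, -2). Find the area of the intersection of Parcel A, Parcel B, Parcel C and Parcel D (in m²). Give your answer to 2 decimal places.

2.00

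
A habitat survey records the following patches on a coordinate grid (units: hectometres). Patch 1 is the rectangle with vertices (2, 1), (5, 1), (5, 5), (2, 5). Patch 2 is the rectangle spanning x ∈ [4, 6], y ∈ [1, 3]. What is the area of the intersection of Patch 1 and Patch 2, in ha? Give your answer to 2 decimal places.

2.00

|Patch 1∩Patch 2|: x∈[4,5], y∈[1,3] → 1·2 = 2.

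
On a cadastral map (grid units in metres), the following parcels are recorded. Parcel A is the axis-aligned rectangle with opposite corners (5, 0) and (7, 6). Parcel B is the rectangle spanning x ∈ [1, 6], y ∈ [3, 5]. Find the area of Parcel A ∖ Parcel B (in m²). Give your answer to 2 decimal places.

10.00

|Parcel A∩Parcel B|: x∈[5,6], y∈[3,5] → 1·2 = 2.
|Parcel A| = 12.
|Parcel A ∖ Parcel B| = |Parcel A| − |Parcel A∩Parcel B| = 12 − 2 = 10.00.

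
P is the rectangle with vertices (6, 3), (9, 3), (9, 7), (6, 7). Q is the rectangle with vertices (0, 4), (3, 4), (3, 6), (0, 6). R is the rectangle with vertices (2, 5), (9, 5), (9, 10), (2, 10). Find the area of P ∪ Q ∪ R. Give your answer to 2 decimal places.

By inclusion–exclusion:
Individual areas: |P| = 12, |Q| = 6, |R| = 35.
|P∩Q| = 0 (no overlap).
|P∩R|: x∈[6,9], y∈[5,7] → 3·2 = 6.
|Q∩R|: x∈[2,3], y∈[5,6] → 1·1 = 1.
|P∩Q∩R| = 0.
|P ∪ Q ∪ R| = 53 − 7 + 0 = 46.00.

46.00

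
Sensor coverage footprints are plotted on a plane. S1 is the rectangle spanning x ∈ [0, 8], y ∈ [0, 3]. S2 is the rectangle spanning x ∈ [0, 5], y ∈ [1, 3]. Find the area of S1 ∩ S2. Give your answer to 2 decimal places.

10.00

|S1∩S2|: x∈[0,5], y∈[1,3] → 5·2 = 10.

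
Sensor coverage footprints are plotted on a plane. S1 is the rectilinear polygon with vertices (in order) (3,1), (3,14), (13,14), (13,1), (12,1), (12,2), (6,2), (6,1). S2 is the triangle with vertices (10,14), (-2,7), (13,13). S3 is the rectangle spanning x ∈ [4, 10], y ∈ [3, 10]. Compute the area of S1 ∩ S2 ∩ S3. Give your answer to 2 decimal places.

The intersection is the polygon with vertices (4,9.4), (4,10), (5.5,10).
By the shoelace formula its area is 0.45.

0.45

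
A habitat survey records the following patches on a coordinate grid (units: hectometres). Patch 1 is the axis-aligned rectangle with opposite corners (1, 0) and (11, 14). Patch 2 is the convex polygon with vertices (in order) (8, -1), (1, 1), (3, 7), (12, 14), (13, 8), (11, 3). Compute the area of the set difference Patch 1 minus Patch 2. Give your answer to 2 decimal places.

|Patch 1| = 140, |Patch 1∩Patch 2| = 83.7639.
|Patch 1 ∖ Patch 2| = |Patch 1| − |Patch 1∩Patch 2| = 140 − 83.7639 = 56.24.

56.24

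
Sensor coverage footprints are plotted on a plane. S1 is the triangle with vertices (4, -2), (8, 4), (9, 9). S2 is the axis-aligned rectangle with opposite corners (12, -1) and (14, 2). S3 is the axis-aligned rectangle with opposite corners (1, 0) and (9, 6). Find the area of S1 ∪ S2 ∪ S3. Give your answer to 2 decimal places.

55.57

By inclusion–exclusion:
Individual areas: |S1| = 7, |S2| = 6, |S3| = 48.
|S1∩S2| = 0.
|S1∩S3| = 5.4303.
|S2∩S3| = 0 (no overlap).
|S1∩S2∩S3| = 0.
|S1 ∪ S2 ∪ S3| = 61 − 5.4303 + 0 = 55.57.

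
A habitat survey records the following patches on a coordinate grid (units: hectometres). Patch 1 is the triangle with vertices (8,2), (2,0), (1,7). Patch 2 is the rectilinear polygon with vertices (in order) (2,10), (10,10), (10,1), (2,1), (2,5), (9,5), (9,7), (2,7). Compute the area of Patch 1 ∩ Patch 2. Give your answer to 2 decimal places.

16.20

The intersection is the polygon with vertices (5,1), (2,1), (2,5), (3.8,5), (8,2).
By the shoelace formula its area is 16.20.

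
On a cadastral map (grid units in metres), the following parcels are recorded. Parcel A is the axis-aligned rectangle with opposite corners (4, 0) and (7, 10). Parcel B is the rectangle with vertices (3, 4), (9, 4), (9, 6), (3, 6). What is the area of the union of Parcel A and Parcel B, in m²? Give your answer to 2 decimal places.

36.00

By inclusion–exclusion:
Individual areas: |Parcel A| = 30, |Parcel B| = 12.
|Parcel A∩Parcel B|: x∈[4,7], y∈[4,6] → 3·2 = 6.
|Parcel A ∪ Parcel B| = 42 − 6 = 36.00.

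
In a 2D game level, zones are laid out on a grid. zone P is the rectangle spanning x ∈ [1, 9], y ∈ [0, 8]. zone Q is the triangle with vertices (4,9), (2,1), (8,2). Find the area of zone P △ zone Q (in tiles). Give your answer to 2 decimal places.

|zone P| = 64, |zone Q| = 23, |zone P∩zone Q| = 22.5893.
|zone P △ zone Q| = |zone P| + |zone Q| − 2·|zone P∩zone Q| = 64 + 23 − 45.1786 = 41.82.

41.82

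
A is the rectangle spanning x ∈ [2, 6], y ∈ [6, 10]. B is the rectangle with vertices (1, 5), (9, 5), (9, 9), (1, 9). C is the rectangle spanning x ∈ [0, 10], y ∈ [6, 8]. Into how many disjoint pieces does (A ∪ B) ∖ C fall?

(A ∪ B) ∖ C splits into 2 disjoint pieces (area 12, area 8).

2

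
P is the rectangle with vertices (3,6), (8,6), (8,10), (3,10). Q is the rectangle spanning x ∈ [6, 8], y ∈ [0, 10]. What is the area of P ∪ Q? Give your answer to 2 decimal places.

32.00

By inclusion–exclusion:
Individual areas: |P| = 20, |Q| = 20.
|P∩Q|: x∈[6,8], y∈[6,10] → 2·4 = 8.
|P ∪ Q| = 40 − 8 = 32.00.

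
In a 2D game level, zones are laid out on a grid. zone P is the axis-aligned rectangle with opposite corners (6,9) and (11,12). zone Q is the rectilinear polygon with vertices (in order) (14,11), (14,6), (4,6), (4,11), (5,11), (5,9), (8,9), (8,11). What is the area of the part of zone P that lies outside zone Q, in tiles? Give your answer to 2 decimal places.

|zone P| = 15, |zone P∩zone Q| = 6.
|zone P ∖ zone Q| = |zone P| − |zone P∩zone Q| = 15 − 6 = 9.00.

9.00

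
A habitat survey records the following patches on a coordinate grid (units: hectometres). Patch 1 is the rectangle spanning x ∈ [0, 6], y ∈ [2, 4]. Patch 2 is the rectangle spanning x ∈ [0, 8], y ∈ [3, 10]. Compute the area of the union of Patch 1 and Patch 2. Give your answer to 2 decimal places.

62.00

By inclusion–exclusion:
Individual areas: |Patch 1| = 12, |Patch 2| = 56.
|Patch 1∩Patch 2|: x∈[0,6], y∈[3,4] → 6·1 = 6.
|Patch 1 ∪ Patch 2| = 68 − 6 = 62.00.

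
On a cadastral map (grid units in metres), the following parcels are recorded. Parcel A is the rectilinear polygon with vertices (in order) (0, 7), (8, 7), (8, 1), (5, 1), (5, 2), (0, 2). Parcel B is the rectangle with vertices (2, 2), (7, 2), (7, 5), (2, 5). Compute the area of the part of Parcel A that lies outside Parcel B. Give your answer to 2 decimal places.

28.00

|Parcel A| = 43, |Parcel A∩Parcel B| = 15.
|Parcel A ∖ Parcel B| = |Parcel A| − |Parcel A∩Parcel B| = 43 − 15 = 28.00.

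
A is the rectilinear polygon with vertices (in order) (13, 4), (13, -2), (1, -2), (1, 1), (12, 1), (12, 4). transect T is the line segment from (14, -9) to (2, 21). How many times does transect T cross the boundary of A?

The segment meets the boundary at (10,1), (11.2,-2).

2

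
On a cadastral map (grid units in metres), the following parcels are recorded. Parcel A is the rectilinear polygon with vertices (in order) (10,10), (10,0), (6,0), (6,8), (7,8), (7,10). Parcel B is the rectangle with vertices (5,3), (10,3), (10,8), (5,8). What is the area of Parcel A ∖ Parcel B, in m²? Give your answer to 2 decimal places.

|Parcel A| = 38, |Parcel A∩Parcel B| = 20.
|Parcel A ∖ Parcel B| = |Parcel A| − |Parcel A∩Parcel B| = 38 − 20 = 18.00.

18.00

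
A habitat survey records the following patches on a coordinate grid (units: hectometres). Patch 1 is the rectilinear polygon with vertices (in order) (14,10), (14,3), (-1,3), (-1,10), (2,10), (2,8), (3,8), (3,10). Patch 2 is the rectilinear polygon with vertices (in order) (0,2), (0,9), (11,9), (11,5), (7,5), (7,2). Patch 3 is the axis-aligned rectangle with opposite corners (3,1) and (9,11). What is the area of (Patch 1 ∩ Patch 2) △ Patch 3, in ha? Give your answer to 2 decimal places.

53.00

|Patch 1 ∩ Patch 2| = 57.
|(Patch 1 ∩ Patch 2) ∩ Patch 3| = 32.
|(Patch 1 ∩ Patch 2) △ Patch 3| = 57 + 60 − 64 = 53.00.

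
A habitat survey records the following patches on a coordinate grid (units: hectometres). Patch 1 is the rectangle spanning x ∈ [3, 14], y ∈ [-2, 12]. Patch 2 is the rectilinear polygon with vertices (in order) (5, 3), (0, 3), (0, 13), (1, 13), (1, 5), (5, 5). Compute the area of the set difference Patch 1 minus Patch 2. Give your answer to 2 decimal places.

150.00

|Patch 1| = 154, |Patch 1∩Patch 2| = 4.
|Patch 1 ∖ Patch 2| = |Patch 1| − |Patch 1∩Patch 2| = 154 − 4 = 150.00.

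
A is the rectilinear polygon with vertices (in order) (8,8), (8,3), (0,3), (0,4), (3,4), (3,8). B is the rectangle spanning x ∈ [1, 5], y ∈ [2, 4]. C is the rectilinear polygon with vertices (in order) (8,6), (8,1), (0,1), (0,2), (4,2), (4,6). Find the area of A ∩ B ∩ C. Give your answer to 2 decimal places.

The intersection is the polygon with vertices (5,4), (5,3), (4,3), (4,4).
By the shoelace formula its area is 1.00.

1.00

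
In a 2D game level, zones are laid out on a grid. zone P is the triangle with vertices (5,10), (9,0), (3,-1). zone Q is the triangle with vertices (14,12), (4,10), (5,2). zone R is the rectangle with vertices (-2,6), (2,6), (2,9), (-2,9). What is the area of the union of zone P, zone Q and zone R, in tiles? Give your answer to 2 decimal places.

73.77

By inclusion–exclusion:
Individual areas: |zone P| = 32, |zone Q| = 41, |zone R| = 12.
|zone P∩zone Q| = 11.2319.
|zone P∩zone R| = 0.
|zone Q∩zone R| = 0.
|zone P∩zone Q∩zone R| = 0.
|zone P ∪ zone Q ∪ zone R| = 85 − 11.2319 + 0 = 73.77.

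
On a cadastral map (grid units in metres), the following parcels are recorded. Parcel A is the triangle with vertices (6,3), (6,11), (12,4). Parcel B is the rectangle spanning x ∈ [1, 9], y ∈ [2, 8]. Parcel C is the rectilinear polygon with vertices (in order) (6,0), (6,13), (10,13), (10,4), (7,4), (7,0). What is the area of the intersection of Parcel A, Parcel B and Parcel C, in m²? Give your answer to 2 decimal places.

12.81

The intersection is the polygon with vertices (8.571,8), (9,7.5), (9,4), (7,4), (7,3.167), (6,3), (6,8).
By the shoelace formula its area is 12.81.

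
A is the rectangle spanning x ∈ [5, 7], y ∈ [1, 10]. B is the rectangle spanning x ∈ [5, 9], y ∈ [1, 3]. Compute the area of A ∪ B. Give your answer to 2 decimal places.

By inclusion–exclusion:
Individual areas: |A| = 18, |B| = 8.
|A∩B|: x∈[5,7], y∈[1,3] → 2·2 = 4.
|A ∪ B| = 26 − 4 = 22.00.

22.00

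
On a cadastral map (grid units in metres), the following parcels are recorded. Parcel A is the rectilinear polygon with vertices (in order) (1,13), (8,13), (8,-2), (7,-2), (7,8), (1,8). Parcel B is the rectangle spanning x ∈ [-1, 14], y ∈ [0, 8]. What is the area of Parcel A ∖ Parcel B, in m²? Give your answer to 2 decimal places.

|Parcel A| = 45, |Parcel A∩Parcel B| = 8.
|Parcel A ∖ Parcel B| = |Parcel A| − |Parcel A∩Parcel B| = 45 − 8 = 37.00.

37.00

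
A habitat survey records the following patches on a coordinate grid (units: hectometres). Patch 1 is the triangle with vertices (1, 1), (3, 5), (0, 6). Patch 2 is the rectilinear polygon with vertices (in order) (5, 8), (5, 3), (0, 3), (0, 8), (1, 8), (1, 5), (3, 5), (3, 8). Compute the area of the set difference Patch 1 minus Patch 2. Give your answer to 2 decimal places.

|Patch 1| = 7, |Patch 1∩Patch 2| = 4.9333.
|Patch 1 ∖ Patch 2| = |Patch 1| − |Patch 1∩Patch 2| = 7 − 4.9333 = 2.07.

2.07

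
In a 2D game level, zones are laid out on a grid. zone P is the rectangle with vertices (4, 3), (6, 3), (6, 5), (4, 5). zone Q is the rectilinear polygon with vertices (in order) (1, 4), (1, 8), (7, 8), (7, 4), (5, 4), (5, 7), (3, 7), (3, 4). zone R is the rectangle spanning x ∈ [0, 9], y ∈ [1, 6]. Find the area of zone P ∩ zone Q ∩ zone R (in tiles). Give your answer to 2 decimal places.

1.00

The intersection is the polygon with vertices (6,4), (5,4), (5,5), (6,5).
By the shoelace formula its area is 1.00.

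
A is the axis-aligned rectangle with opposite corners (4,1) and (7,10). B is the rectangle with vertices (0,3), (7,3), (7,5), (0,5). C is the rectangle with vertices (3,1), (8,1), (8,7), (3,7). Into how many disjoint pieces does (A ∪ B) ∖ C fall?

2

(A ∪ B) ∖ C splits into 2 disjoint pieces (area 6, area 9).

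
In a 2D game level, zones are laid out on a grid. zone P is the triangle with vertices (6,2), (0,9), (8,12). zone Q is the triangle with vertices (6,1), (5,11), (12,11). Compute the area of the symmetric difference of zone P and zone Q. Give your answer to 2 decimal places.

45.95

|zone P| = 37, |zone Q| = 35, |zone P∩zone Q| = 13.0233.
|zone P △ zone Q| = |zone P| + |zone Q| − 2·|zone P∩zone Q| = 37 + 35 − 26.0466 = 45.95.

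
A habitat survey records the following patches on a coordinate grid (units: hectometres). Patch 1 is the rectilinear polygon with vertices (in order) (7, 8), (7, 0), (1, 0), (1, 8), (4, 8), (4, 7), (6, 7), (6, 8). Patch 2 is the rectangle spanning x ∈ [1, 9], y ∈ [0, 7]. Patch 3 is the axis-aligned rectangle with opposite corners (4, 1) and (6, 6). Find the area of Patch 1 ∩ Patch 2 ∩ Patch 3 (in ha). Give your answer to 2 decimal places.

10.00

The intersection is the polygon with vertices (4,1), (4,6), (6,6), (6,1).
By the shoelace formula its area is 10.00.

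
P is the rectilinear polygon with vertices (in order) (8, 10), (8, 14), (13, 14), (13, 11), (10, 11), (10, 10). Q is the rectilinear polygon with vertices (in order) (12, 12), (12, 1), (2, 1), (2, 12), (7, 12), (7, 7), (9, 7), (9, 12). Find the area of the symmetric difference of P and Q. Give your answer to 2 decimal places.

|P| = 17, |Q| = 100, |P∩Q| = 4.
|P △ Q| = |P| + |Q| − 2·|P∩Q| = 17 + 100 − 8 = 109.00.

109.00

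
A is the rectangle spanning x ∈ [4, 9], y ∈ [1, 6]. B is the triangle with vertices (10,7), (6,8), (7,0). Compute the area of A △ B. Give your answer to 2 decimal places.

21.89

|A| = 25, |B| = 15.5, |A∩B| = 9.3065.
|A △ B| = |A| + |B| − 2·|A∩B| = 25 + 15.5 − 18.6131 = 21.89.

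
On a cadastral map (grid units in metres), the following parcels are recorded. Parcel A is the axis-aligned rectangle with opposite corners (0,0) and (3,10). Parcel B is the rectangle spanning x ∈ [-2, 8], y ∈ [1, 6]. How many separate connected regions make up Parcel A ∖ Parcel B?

Parcel A ∖ Parcel B splits into 2 disjoint pieces (area 3, area 12).

2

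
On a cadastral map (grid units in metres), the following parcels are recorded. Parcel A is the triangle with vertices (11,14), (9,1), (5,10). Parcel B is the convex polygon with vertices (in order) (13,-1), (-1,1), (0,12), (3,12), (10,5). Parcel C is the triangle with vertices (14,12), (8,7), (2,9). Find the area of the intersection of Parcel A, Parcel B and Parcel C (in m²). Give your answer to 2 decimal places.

The intersection is the polygon with vertices (5.1,9.775), (5.2,9.8), (8,7), (6.043,7.652).
By the shoelace formula its area is 1.94.

1.94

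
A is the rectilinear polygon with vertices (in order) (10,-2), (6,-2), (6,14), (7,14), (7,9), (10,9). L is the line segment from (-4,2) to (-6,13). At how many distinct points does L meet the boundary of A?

The segment lies entirely outside A and never meets its boundary.

0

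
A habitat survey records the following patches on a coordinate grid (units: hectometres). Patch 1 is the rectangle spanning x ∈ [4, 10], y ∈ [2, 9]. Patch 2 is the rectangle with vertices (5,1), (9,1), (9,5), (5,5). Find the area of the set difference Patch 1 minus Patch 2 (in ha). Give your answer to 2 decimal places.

|Patch 1∩Patch 2|: x∈[5,9], y∈[2,5] → 4·3 = 12.
|Patch 1| = 42.
|Patch 1 ∖ Patch 2| = |Patch 1| − |Patch 1∩Patch 2| = 42 − 12 = 30.00.

30.00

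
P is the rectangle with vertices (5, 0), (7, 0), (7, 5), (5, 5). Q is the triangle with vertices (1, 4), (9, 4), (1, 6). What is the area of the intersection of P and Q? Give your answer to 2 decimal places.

The intersection is the polygon with vertices (7,4), (5,4), (5,5), (7,4.5).
By the shoelace formula its area is 1.50.

1.50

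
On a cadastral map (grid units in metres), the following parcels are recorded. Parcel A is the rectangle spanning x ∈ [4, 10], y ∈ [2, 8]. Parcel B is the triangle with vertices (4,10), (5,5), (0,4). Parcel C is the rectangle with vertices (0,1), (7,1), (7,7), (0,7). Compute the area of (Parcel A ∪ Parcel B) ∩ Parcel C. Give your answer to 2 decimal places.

The region (Parcel A ∪ Parcel B) ∩ Parcel C is the polygon with vertices (4,2), (4,4.8), (0,4), (2,7), (7,7), (7,2).
By the shoelace formula its area is 22.40.

22.40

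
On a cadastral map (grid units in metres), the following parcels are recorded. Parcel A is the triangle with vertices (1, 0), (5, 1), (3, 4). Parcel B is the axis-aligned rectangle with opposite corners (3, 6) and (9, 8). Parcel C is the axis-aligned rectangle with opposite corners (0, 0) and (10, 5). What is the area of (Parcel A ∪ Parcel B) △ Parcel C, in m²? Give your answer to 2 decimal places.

55.00

|Parcel A ∪ Parcel B| = 19.
|(Parcel A ∪ Parcel B) ∩ Parcel C| = 7.
|(Parcel A ∪ Parcel B) △ Parcel C| = 19 + 50 − 14 = 55.00.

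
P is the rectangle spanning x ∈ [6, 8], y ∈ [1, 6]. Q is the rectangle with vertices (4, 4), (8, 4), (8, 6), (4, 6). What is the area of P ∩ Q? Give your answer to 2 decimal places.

4.00

|P∩Q|: x∈[6,8], y∈[4,6] → 2·2 = 4.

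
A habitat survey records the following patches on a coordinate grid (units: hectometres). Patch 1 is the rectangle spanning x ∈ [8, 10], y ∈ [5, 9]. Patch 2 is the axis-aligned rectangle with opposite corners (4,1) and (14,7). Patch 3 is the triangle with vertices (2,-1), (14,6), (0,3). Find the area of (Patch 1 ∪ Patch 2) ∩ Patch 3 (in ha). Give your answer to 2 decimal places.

17.86

The region (Patch 1 ∪ Patch 2) ∩ Patch 3 is the polygon with vertices (4,1), (4,3.857), (14,6), (5.429,1).
By the shoelace formula its area is 17.86.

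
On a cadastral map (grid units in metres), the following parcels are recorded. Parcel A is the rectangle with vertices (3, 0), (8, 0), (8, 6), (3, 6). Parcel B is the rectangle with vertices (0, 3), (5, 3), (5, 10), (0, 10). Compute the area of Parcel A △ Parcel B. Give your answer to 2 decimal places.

53.00

|Parcel A∩Parcel B|: x∈[3,5], y∈[3,6] → 2·3 = 6.
|Parcel A △ Parcel B| = |Parcel A| + |Parcel B| − 2·|Parcel A∩Parcel B| = 30 + 35 − 12 = 53.00.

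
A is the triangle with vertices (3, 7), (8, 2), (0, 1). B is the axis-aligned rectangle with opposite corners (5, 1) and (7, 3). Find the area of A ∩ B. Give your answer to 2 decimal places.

2.50

The intersection is the polygon with vertices (5,1.625), (5,3), (7,3), (7,1.875).
By the shoelace formula its area is 2.50.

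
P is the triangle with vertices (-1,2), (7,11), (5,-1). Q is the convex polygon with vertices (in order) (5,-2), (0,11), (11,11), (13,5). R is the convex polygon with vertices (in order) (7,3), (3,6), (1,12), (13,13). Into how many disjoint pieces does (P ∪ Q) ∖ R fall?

(P ∪ Q) ∖ R is a single connected region.

1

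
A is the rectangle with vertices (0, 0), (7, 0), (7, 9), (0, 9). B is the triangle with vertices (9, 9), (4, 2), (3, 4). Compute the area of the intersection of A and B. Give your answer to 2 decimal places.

7.37

The intersection is the polygon with vertices (7,6.2), (4,2), (3,4), (7,7.333).
By the shoelace formula its area is 7.37.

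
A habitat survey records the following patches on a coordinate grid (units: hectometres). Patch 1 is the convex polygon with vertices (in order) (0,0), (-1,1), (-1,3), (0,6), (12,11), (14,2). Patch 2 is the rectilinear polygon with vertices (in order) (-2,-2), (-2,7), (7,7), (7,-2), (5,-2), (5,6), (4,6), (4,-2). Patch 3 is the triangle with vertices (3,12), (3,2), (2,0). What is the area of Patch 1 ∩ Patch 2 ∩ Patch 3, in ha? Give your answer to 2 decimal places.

3.94

The intersection is the polygon with vertices (3,7), (3,2), (2.154,0.308), (2.024,0.289), (2.583,7).
By the shoelace formula its area is 3.94.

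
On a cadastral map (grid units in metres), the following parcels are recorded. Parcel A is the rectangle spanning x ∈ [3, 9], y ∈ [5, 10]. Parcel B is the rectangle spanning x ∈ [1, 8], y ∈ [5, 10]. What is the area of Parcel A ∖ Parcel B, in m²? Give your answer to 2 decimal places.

5.00

|Parcel A∩Parcel B|: x∈[3,8], y∈[5,10] → 5·5 = 25.
|Parcel A| = 30.
|Parcel A ∖ Parcel B| = |Parcel A| − |Parcel A∩Parcel B| = 30 − 25 = 5.00.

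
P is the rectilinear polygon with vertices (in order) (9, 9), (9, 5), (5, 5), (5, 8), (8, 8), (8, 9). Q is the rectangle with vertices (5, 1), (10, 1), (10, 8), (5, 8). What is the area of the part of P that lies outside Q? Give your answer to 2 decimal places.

|P| = 13, |P∩Q| = 12.
|P ∖ Q| = |P| − |P∩Q| = 13 − 12 = 1.00.

1.00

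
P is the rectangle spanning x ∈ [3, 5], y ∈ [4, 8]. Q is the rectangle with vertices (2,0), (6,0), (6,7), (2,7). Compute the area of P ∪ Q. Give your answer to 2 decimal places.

30.00

By inclusion–exclusion:
Individual areas: |P| = 8, |Q| = 28.
|P∩Q|: x∈[3,5], y∈[4,7] → 2·3 = 6.
|P ∪ Q| = 36 − 6 = 30.00.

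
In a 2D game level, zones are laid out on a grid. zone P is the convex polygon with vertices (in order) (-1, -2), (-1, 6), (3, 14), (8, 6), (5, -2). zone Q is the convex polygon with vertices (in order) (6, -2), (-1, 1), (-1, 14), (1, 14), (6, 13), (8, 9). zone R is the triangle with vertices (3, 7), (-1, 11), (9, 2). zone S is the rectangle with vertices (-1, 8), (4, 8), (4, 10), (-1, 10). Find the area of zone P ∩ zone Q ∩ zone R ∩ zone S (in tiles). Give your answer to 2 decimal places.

0.36

The intersection is the polygon with vertices (2.333,8), (2,8), (0.667,9.333), (0.724,9.448).
By the shoelace formula its area is 0.36.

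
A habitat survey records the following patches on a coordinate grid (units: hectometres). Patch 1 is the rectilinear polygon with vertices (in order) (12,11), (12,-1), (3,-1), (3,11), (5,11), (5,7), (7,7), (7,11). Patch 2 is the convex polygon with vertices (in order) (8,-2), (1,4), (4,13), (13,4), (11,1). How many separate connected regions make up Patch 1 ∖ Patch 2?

4

Patch 1 ∖ Patch 2 splits into 4 disjoint pieces (area 17.5, area 4.75, area 6.2976, area 0.1667).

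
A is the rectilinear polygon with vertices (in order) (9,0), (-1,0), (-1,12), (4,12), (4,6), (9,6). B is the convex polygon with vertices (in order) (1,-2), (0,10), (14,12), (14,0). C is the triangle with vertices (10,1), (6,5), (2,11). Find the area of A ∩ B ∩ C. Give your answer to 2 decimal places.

2.68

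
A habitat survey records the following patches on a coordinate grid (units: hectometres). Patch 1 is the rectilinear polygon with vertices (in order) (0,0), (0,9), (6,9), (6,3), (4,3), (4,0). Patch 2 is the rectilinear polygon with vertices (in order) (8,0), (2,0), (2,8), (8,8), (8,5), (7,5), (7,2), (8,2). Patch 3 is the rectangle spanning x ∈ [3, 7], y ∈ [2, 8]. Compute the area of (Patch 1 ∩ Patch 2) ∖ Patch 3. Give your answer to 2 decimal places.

10.00

|Patch 1 ∩ Patch 2| = 26.
|(Patch 1 ∩ Patch 2) ∩ Patch 3| = 16.
|(Patch 1 ∩ Patch 2) ∖ Patch 3| = 26 − 16 = 10.00.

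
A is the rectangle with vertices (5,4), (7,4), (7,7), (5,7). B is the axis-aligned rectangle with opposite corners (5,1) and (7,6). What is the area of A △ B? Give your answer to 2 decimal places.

8.00

|A∩B|: x∈[5,7], y∈[4,6] → 2·2 = 4.
|A △ B| = |A| + |B| − 2·|A∩B| = 6 + 10 − 8 = 8.00.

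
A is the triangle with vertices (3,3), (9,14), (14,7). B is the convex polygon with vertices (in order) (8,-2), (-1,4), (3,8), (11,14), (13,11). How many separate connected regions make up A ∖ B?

A ∖ B splits into 2 disjoint pieces (area 1.5617, area 4.294).

2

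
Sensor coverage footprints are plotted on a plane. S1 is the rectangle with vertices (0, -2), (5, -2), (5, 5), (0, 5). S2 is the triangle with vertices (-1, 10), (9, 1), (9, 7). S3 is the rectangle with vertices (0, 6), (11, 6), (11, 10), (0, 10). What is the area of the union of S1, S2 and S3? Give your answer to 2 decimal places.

93.10

By inclusion–exclusion:
Individual areas: |S1| = 35, |S2| = 30, |S3| = 44.
|S1∩S2| = 0.0889.
|S1∩S3| = 0 (no overlap).
|S2∩S3| = 15.8111.
|S1∩S2∩S3| = 0.
|S1 ∪ S2 ∪ S3| = 109 − 15.9 + 0 = 93.10.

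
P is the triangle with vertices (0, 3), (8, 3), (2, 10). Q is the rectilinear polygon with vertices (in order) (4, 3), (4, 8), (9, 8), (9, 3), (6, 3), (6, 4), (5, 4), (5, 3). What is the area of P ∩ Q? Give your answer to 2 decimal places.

8.33

The intersection is the polygon with vertices (4,3), (4,7.667), (8,3), (6,3), (6,4), (5,4), (5,3).
By the shoelace formula its area is 8.33.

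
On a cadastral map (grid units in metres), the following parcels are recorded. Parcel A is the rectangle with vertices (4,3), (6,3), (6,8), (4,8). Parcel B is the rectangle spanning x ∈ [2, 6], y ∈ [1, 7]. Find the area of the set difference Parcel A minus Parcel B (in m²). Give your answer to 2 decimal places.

|Parcel A∩Parcel B|: x∈[4,6], y∈[3,7] → 2·4 = 8.
|Parcel A| = 10.
|Parcel A ∖ Parcel B| = |Parcel A| − |Parcel A∩Parcel B| = 10 − 8 = 2.00.

2.00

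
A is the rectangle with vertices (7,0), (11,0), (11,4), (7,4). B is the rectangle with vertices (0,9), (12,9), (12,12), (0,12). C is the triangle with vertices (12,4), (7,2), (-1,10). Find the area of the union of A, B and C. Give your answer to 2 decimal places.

74.89

By inclusion–exclusion:
Individual areas: |A| = 16, |B| = 36, |C| = 28.
|A∩B| = 0 (no overlap).
|A∩C| = 4.8.
|B∩C| = 0.3141.
|A∩B∩C| = 0.
|A ∪ B ∪ C| = 80 − 5.1141 + 0 = 74.89.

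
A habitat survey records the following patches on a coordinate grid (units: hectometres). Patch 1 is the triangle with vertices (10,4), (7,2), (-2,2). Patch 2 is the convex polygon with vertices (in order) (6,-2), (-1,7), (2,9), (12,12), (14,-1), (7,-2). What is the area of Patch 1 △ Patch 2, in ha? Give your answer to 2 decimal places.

129.53

|Patch 1| = 9, |Patch 2| = 135, |Patch 1∩Patch 2| = 7.2368.
|Patch 1 △ Patch 2| = |Patch 1| + |Patch 2| − 2·|Patch 1∩Patch 2| = 9 + 135 − 14.4736 = 129.53.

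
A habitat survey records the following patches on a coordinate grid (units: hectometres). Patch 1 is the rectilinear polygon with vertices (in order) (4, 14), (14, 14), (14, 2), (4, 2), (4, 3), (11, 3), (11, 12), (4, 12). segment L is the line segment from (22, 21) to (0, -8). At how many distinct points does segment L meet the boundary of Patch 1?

The segment meets the boundary at (7.586,2), (8.345,3), (11,6.5), (14,10.455).

4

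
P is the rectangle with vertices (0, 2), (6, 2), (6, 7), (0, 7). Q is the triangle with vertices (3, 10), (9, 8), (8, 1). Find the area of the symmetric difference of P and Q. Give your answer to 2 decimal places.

|P| = 30, |Q| = 22, |P∩Q| = 1.6.
|P △ Q| = |P| + |Q| − 2·|P∩Q| = 30 + 22 − 3.2 = 48.80.

48.80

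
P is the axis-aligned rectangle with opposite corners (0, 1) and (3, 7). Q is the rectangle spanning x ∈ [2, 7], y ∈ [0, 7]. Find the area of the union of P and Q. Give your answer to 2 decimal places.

47.00

By inclusion–exclusion:
Individual areas: |P| = 18, |Q| = 35.
|P∩Q|: x∈[2,3], y∈[1,7] → 1·6 = 6.
|P ∪ Q| = 53 − 6 = 47.00.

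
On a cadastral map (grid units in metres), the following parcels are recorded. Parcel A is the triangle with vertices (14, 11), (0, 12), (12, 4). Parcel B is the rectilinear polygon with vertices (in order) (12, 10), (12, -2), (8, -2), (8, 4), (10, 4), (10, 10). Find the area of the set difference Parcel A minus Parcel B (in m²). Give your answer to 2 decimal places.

|Parcel A| = 50, |Parcel A∩Parcel B| = 10.6667.
|Parcel A ∖ Parcel B| = |Parcel A| − |Parcel A∩Parcel B| = 50 − 10.6667 = 39.33.

39.33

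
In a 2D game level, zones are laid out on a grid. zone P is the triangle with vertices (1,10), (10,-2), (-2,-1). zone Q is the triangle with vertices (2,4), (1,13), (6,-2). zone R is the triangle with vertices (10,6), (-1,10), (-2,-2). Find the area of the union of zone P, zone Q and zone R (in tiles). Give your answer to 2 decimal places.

96.82

By inclusion–exclusion:
Individual areas: |zone P| = 67.5, |zone Q| = 15, |zone R| = 68.
|zone P∩zone Q| = 12.8668.
|zone P∩zone R| = 40.4764.
|zone Q∩zone R| = 10.4842.
|zone P∩zone Q∩zone R| = 10.1463.
|zone P ∪ zone Q ∪ zone R| = 150.5 − 63.8274 + 10.1463 = 96.82.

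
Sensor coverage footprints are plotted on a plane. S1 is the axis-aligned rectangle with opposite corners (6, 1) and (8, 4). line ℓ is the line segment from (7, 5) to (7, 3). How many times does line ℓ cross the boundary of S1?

1

The segment meets the boundary at (7,4).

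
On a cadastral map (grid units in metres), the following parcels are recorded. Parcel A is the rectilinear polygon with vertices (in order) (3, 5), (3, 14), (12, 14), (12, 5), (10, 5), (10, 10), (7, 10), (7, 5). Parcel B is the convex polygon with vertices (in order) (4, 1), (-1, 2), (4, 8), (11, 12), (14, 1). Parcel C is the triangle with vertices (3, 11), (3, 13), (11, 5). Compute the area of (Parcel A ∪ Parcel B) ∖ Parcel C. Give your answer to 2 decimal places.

|Parcel A ∪ Parcel B| = 135.3619.
|(Parcel A ∪ Parcel B) ∩ Parcel C| = 8.
|(Parcel A ∪ Parcel B) ∖ Parcel C| = 135.3619 − 8 = 127.36.

127.36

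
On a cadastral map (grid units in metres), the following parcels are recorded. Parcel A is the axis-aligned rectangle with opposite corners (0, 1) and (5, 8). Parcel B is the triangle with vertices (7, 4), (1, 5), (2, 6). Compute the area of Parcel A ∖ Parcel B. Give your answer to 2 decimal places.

31.97

|Parcel A| = 35, |Parcel A∩Parcel B| = 3.0333.
|Parcel A ∖ Parcel B| = |Parcel A| − |Parcel A∩Parcel B| = 35 − 3.0333 = 31.97.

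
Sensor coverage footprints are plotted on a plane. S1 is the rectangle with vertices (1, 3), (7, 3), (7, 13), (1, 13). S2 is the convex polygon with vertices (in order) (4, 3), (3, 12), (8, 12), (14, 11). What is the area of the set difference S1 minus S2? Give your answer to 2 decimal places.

|S1| = 60, |S1∩S2| = 27.9.
|S1 ∖ S2| = |S1| − |S1∩S2| = 60 − 27.9 = 32.10.

32.10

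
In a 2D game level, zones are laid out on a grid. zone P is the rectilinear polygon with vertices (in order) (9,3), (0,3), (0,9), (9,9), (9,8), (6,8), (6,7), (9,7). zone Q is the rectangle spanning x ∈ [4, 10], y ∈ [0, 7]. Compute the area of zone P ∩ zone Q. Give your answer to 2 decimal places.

The intersection is the polygon with vertices (4,3), (4,7), (6,7), (9,7), (9,3).
By the shoelace formula its area is 20.00.

20.00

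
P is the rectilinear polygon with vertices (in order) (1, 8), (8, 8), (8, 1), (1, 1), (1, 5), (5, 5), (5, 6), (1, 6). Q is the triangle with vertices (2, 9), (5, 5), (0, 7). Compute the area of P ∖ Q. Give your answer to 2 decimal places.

|P| = 45, |P∩Q| = 4.55.
|P ∖ Q| = |P| − |P∩Q| = 45 − 4.55 = 40.45.

40.45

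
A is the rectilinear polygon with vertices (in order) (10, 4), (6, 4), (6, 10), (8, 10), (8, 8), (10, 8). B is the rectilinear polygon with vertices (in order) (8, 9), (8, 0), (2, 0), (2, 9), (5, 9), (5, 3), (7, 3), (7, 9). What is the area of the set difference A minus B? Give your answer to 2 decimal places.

|A| = 20, |A∩B| = 5.
|A ∖ B| = |A| − |A∩B| = 20 − 5 = 15.00.

15.00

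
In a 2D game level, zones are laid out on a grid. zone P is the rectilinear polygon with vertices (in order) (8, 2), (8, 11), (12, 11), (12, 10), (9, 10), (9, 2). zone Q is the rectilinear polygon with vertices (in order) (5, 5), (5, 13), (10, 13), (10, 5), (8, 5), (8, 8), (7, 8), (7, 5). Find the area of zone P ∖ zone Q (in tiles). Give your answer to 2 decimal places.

5.00

|zone P| = 12, |zone P∩zone Q| = 7.
|zone P ∖ zone Q| = |zone P| − |zone P∩zone Q| = 12 − 7 = 5.00.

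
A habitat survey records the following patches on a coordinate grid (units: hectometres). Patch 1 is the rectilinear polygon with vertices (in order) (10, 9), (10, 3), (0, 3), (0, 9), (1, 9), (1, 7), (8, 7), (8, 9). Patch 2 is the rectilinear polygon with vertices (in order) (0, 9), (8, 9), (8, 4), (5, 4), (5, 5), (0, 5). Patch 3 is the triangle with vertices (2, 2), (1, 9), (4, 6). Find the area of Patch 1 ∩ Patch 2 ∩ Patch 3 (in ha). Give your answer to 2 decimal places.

4.39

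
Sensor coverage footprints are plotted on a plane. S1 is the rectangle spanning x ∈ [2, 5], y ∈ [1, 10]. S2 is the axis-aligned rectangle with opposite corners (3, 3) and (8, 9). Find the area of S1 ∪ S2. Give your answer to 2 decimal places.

By inclusion–exclusion:
Individual areas: |S1| = 27, |S2| = 30.
|S1∩S2|: x∈[3,5], y∈[3,9] → 2·6 = 12.
|S1 ∪ S2| = 57 − 12 = 45.00.

45.00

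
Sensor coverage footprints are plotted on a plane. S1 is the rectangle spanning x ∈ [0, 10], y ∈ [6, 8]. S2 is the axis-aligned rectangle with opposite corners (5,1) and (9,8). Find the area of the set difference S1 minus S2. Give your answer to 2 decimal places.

|S1∩S2|: x∈[5,9], y∈[6,8] → 4·2 = 8.
|S1| = 20.
|S1 ∖ S2| = |S1| − |S1∩S2| = 20 − 8 = 12.00.

12.00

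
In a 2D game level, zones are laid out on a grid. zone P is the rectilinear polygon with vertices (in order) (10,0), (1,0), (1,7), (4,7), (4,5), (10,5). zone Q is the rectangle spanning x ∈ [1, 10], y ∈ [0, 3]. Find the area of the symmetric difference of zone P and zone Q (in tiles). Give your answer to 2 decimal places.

24.00

|zone P| = 51, |zone Q| = 27, |zone P∩zone Q| = 27.
|zone P △ zone Q| = |zone P| + |zone Q| − 2·|zone P∩zone Q| = 51 + 27 − 54 = 24.00.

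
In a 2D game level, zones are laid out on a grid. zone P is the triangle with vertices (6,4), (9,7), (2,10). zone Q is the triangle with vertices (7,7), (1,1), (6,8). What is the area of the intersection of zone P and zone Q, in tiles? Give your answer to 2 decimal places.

The intersection is the polygon with vertices (4.621,6.069), (6,8), (7,7), (5.2,5.2).
By the shoelace formula its area is 2.96.

2.96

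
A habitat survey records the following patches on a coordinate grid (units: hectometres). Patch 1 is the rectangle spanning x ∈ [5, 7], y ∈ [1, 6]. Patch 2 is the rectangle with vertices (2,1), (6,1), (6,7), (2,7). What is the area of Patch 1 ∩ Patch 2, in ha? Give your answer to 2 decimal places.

|Patch 1∩Patch 2|: x∈[5,6], y∈[1,6] → 1·5 = 5.

5.00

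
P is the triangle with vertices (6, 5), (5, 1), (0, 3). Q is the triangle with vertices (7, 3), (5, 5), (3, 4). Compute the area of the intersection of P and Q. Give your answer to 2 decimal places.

1.99

The intersection is the polygon with vertices (5.588,3.353), (3,4), (5.25,4.75), (5.8,4.2).
By the shoelace formula its area is 1.99.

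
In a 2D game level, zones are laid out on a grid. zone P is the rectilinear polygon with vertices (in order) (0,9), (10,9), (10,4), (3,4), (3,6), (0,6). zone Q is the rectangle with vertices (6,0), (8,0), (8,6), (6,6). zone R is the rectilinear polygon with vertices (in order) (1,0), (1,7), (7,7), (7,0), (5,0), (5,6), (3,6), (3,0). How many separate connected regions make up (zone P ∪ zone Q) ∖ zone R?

(zone P ∪ zone Q) ∖ zone R splits into 2 disjoint pieces (area 34, area 4).

2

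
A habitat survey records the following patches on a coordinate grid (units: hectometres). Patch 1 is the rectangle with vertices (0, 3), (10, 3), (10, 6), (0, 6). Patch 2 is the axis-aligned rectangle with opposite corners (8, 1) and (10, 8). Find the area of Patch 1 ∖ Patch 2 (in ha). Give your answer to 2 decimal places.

|Patch 1∩Patch 2|: x∈[8,10], y∈[3,6] → 2·3 = 6.
|Patch 1| = 30.
|Patch 1 ∖ Patch 2| = |Patch 1| − |Patch 1∩Patch 2| = 30 − 6 = 24.00.

24.00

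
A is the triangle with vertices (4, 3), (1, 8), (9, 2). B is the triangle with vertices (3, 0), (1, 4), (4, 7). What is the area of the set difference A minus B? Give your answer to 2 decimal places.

|A| = 11, |A∩B| = 1.7313.
|A ∖ B| = |A| − |A∩B| = 11 − 1.7313 = 9.27.

9.27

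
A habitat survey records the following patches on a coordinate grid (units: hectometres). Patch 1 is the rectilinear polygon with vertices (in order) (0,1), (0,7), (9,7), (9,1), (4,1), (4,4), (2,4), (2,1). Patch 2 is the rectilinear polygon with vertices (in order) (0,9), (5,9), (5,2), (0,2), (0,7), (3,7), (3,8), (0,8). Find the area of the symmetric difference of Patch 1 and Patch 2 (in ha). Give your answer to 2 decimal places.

|Patch 1| = 48, |Patch 2| = 32, |Patch 1∩Patch 2| = 21.
|Patch 1 △ Patch 2| = |Patch 1| + |Patch 2| − 2·|Patch 1∩Patch 2| = 48 + 32 − 42 = 38.00.

38.00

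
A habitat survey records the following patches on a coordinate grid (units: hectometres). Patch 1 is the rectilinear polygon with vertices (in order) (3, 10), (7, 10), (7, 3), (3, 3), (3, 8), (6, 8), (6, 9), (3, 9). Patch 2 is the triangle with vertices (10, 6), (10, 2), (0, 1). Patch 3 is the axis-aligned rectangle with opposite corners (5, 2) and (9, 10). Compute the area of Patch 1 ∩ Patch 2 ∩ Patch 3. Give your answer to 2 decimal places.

The intersection is the polygon with vertices (5,3), (5,3.5), (7,4.5), (7,3).
By the shoelace formula its area is 2.00.

2.00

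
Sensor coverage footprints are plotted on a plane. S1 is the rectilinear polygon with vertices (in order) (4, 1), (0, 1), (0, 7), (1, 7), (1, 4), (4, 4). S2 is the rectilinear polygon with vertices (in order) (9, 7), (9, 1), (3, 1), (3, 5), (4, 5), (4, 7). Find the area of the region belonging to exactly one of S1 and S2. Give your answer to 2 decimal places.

|S1| = 15, |S2| = 34, |S1∩S2| = 3.
|S1 △ S2| = |S1| + |S2| − 2·|S1∩S2| = 15 + 34 − 6 = 43.00.

43.00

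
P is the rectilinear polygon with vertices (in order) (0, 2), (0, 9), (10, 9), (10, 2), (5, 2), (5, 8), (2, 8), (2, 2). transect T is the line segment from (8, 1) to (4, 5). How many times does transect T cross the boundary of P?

The segment meets the boundary at (5,4), (7,2).

2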